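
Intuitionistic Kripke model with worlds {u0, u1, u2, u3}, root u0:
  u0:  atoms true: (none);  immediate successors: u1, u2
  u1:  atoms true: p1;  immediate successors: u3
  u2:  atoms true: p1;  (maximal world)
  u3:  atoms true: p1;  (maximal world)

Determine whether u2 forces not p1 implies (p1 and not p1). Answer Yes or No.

Yes

u2 forces not p1 implies (p1 and not p1) vacuously: no world accessible from u2 forces the antecedent not p1.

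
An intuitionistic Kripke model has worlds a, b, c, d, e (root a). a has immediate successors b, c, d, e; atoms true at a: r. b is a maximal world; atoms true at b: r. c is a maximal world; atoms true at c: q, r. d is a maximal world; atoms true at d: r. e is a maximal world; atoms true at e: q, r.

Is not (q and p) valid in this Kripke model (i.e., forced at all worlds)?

Yes

a forces not (q and p): no world accessible from a forces q and p.
Since the root a forces not (q and p) and forcing is persistent (monotone upward), every world forces it.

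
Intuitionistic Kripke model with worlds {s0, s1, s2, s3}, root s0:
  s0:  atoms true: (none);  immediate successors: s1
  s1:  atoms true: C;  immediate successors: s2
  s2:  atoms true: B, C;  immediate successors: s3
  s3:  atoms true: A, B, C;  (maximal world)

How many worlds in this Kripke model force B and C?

s0: does not force it — s0 does not force B and C since s0 fails B.
s1: does not force it — s1 does not force B and C since s1 fails B.
s2: forces it.
s3: forces it.
Worlds forcing the formula: {s2, s3}.

2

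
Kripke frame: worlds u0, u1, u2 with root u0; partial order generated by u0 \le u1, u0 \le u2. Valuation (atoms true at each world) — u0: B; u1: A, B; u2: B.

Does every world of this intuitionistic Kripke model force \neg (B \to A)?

No

Not every world: u0 \nVdash \neg (B \to A).
u0 \nVdash \neg (B \to A) since u1 is accessible from u0 and u1 \Vdash B \to A.
u1 \Vdash B \to A: every world accessible from u1 that forces B (namely u1) also forces A.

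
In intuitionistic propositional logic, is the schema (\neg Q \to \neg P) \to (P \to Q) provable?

No

This is the converse of contraposition, which is not intuitionistically valid.
A Kripke countermodel: worlds u0, u1; order generated by u0 \le u1; atoms true at each world — u0:{P}; u1:{P,Q}.
u0 \nVdash (\neg Q \to \neg P) \to (P \to Q): already at u0 itself, u0 \Vdash \neg Q \to \neg P but u0 \nVdash P \to Q.
u0 \nVdash P \to Q: already at u0 itself, u0 \Vdash P but u0 \nVdash Q.
u0 lacks atom Q, so u0 \nVdash Q.
So the root u0 does not force the formula.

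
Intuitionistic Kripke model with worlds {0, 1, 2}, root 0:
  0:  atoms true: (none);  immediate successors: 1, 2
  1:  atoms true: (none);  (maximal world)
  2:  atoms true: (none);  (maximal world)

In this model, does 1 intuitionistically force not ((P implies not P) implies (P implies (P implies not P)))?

No

1 does not force not ((P implies not P) implies (P implies (P implies not P))) since 1 is accessible from 1 and 1 forces (P implies not P) implies (P implies (P implies not P)).
1 forces (P implies not P) implies (P implies (P implies not P)): every world accessible from 1 that forces P implies not P (namely 1) also forces P implies (P implies not P).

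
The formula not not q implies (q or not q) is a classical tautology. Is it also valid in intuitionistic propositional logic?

This is a variant of double-negation elimination (deriving excluded middle from double negation), which is not intuitionistically valid.
A Kripke countermodel: worlds s0, s1; order generated by s0 <= s1; atoms true at each world — s0:{}; s1:{q}.
s0 does not force not not q implies (q or not q): already at s0 itself, s0 forces not not q but s0 does not force q or not q.
s0 does not force q or not q: neither disjunct is forced at s0.
s0 lacks atom q, so s0 does not force q.
So the root s0 does not force the formula.

No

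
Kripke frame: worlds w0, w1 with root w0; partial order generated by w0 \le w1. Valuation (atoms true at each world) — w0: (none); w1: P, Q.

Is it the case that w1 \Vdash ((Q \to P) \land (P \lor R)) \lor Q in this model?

Yes

w1 \Vdash ((Q \to P) \land (P \lor R)) \lor Q via the disjunct (Q \to P) \land (P \lor R).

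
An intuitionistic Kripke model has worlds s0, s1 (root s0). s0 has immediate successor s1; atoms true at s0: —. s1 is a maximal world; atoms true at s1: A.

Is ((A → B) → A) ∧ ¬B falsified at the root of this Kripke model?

No

s0 ⊩ ((A → B) → A) ∧ ¬B since s0 forces both conjuncts.
So the root s0 forces ((A → B) → A) ∧ ¬B; the model is not a countermodel.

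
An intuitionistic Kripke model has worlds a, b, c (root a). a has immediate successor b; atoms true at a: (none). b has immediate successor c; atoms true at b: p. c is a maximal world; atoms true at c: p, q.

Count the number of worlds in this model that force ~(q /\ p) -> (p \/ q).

3

a: forces it.
b: forces it.
c: forces it.
Worlds forcing the formula: {a, b, c}.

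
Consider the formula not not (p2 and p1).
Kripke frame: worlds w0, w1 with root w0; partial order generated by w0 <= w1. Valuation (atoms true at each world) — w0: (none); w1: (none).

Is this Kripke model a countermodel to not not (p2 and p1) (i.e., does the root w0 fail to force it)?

Yes

w0 does not force not not (p2 and p1) since w0 is accessible from w0 and w0 forces not (p2 and p1).
w0 forces not (p2 and p1): no world accessible from w0 forces p2 and p1.
So the root w0 does not force not not (p2 and p1); the model is a countermodel.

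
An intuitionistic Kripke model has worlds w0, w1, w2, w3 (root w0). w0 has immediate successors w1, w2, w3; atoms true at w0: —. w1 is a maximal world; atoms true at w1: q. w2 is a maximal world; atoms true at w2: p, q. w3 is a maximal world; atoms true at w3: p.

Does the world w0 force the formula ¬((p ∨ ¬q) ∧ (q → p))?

No

w0 ⊮ ¬((p ∨ ¬q) ∧ (q → p)) since w2 is accessible from w0 and w2 ⊩ (p ∨ ¬q) ∧ (q → p).
w2 ⊩ (p ∨ ¬q) ∧ (q → p) since w2 forces both conjuncts.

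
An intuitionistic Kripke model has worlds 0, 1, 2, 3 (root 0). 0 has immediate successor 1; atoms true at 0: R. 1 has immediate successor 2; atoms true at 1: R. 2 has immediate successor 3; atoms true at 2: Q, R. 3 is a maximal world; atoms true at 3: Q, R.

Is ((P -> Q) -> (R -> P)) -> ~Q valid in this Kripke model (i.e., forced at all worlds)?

Yes

0 ||- ((P -> Q) -> (R -> P)) -> ~Q vacuously: no world accessible from 0 forces the antecedent (P -> Q) -> (R -> P).
Since the root 0 forces ((P -> Q) -> (R -> P)) -> ~Q and forcing is persistent (monotone upward), every world forces it.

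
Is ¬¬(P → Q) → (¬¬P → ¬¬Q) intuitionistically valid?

Yes

This is the distribution of double negation over implication, which is intuitionistically derivable.
Assume ¬¬(P → Q) and ¬¬P; suppose ¬Q. Then P → Q would give ¬P (by contraposition), contradicting ¬¬P; so ¬(P → Q), contradicting ¬¬(P → Q). Hence ¬¬Q.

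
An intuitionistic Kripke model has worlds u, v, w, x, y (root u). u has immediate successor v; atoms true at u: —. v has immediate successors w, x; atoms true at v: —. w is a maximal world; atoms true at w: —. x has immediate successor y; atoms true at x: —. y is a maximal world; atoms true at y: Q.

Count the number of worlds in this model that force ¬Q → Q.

2

u: does not force it — u ⊮ ¬Q → Q: at the accessible world w, w ⊩ ¬Q but w ⊮ Q.
v: does not force it.
w: does not force it.
x: forces it.
y: forces it.
Worlds forcing the formula: {x, y}.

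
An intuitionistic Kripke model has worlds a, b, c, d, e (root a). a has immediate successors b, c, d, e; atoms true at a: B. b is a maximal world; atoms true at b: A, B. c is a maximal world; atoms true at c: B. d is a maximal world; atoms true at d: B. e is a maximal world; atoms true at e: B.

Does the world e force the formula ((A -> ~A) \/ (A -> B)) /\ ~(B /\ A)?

e ||- ((A -> ~A) \/ (A -> B)) /\ ~(B /\ A) since e forces both conjuncts.

Yes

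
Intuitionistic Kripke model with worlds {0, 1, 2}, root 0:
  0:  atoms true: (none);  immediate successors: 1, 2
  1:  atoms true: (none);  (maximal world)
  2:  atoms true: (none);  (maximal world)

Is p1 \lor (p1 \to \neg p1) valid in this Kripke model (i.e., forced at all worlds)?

0 \Vdash p1 \lor (p1 \to \neg p1) via the disjunct p1 \to \neg p1.
Since the root 0 forces p1 \lor (p1 \to \neg p1) and forcing is persistent (monotone upward), every world forces it.

Yes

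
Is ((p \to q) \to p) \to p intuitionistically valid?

This is Peirce's law, which is not intuitionistically valid.
A Kripke countermodel: worlds s0, s1; order generated by s0 \le s1; atoms true at each world — s0:{}; s1:{p}.
s0 \nVdash ((p \to q) \to p) \to p: already at s0 itself, s0 \Vdash (p \to q) \to p but s0 \nVdash p.
s0 lacks atom p, so s0 \nVdash p.
So the root s0 does not force the formula.

No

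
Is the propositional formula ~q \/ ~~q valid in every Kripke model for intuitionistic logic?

No

This is the weak law of excluded middle, which is not intuitionistically valid.
A Kripke countermodel: worlds u0, u1, u2; order generated by u0 <= u1, u0 <= u2; atoms true at each world — u0:{}; u1:{q}; u2:{}.
u0 ||-/- ~q \/ ~~q: neither disjunct is forced at u0.
u0 ||-/- ~q since u1 is accessible from u0 and u1 ||- q.
So the root u0 does not force the formula.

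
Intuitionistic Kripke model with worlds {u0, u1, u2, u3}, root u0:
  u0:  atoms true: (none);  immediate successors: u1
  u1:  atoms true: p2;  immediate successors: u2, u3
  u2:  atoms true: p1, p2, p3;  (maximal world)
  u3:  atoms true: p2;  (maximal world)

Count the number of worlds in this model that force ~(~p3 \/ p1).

u0: does not force it — u0 ||-/- ~(~p3 \/ p1) since u2 is accessible from u0 and u2 ||- ~p3 \/ p1.
u1: does not force it.
u2: does not force it.
u3: does not force it.
Worlds forcing the formula: { }.

0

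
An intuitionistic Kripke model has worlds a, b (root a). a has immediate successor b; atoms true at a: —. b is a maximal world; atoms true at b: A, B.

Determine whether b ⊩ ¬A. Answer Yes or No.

b ⊮ ¬A since b is accessible from b and b ⊩ A.

No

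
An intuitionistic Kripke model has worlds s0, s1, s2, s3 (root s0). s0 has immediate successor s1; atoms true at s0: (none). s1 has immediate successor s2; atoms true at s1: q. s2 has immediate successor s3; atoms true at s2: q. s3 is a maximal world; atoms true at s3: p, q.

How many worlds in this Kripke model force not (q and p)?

s0: does not force it — s0 does not force not (q and p) since s3 is accessible from s0 and s3 forces q and p.
s1: does not force it — s1 does not force not (q and p) since s3 is accessible from s1 and s3 forces q and p.
s2: does not force it — s2 does not force not (q and p) since s3 is accessible from s2 and s3 forces q and p.
s3: does not force it.
Worlds forcing the formula: { }.

0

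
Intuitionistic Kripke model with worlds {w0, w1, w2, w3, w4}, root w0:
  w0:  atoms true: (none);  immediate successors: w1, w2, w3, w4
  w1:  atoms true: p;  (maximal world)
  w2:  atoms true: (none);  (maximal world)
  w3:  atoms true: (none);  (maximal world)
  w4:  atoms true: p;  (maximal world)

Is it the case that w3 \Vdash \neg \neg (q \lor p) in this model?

w3 \nVdash \neg \neg (q \lor p) since w3 is accessible from w3 and w3 \Vdash \neg (q \lor p).
w3 \Vdash \neg (q \lor p): no world accessible from w3 forces q \lor p.

No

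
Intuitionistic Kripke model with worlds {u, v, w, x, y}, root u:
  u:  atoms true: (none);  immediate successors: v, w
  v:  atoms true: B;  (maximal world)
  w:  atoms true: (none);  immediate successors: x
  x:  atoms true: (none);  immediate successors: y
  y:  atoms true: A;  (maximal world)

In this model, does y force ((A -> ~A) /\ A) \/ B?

y ||-/- ((A -> ~A) /\ A) \/ B: neither disjunct is forced at y.
y ||-/- (A -> ~A) /\ A since y fails A -> ~A.

No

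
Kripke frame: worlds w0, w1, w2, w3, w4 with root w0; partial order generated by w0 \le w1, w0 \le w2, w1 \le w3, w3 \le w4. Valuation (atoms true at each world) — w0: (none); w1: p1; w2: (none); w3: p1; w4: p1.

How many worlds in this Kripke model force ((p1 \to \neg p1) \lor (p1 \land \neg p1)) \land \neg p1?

1

w0: does not force it — w0 \nVdash ((p1 \to \neg p1) \lor (p1 \land \neg p1)) \land \neg p1 since w0 fails (p1 \to \neg p1) \lor (p1 \land \neg p1).
w1: does not force it.
w2: forces it.
w3: does not force it.
w4: does not force it.
Worlds forcing the formula: {w2}.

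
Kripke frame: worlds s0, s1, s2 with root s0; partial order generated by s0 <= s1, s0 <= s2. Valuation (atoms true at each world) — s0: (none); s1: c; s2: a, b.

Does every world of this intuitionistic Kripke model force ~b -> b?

No

Not every world: s0 ||-/- ~b -> b.
s0 ||-/- ~b -> b: at the accessible world s1, s1 ||- ~b but s1 ||-/- b.
s1 lacks atom b, so s1 ||-/- b.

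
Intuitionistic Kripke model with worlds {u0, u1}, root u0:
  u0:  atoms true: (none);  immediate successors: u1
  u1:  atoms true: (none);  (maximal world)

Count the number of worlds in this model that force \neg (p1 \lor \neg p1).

0

u0: does not force it — u0 \nVdash \neg (p1 \lor \neg p1) since u0 is accessible from u0 and u0 \Vdash p1 \lor \neg p1.
u1: does not force it — u1 \nVdash \neg (p1 \lor \neg p1) since u1 is accessible from u1 and u1 \Vdash p1 \lor \neg p1.
Worlds forcing the formula: { }.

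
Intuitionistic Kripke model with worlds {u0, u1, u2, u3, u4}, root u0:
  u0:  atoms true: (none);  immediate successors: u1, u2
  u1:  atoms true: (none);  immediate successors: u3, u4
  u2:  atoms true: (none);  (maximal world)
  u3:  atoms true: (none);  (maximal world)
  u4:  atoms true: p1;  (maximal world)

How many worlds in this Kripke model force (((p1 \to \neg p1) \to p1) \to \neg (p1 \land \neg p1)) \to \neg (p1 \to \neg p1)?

u0: does not force it — u0 \nVdash (((p1 \to \neg p1) \to p1) \to \neg (p1 \land \neg p1)) \to \neg (p1 \to \neg p1): already at u0 itself, u0 \Vdash ((p1 \to \neg p1) \to p1) \to \neg (p1 \land \neg p1) but u0 \nVdash \neg (p1 \to \neg p1).
u1: does not force it — u1 \nVdash (((p1 \to \neg p1) \to p1) \to \neg (p1 \land \neg p1)) \to \neg (p1 \to \neg p1): already at u1 itself, u1 \Vdash ((p1 \to \neg p1) \to p1) \to \neg (p1 \land \neg p1) but u1 \nVdash \neg (p1 \to \neg p1).
u2: does not force it — u2 \nVdash (((p1 \to \neg p1) \to p1) \to \neg (p1 \land \neg p1)) \to \neg (p1 \to \neg p1): already at u2 itself, u2 \Vdash ((p1 \to \neg p1) \to p1) \to \neg (p1 \land \neg p1) but u2 \nVdash \neg (p1 \to \neg p1).
u3: does not force it.
u4: forces it.
Worlds forcing the formula: {u4}.

1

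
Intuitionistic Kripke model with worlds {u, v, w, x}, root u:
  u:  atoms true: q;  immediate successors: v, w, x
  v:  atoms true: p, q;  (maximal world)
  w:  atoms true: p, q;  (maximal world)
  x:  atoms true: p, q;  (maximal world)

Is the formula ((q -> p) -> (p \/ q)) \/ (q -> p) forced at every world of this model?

u ||- ((q -> p) -> (p \/ q)) \/ (q -> p) via the disjunct (q -> p) -> (p \/ q).
Since the root u forces ((q -> p) -> (p \/ q)) \/ (q -> p) and forcing is persistent (monotone upward), every world forces it.

Yes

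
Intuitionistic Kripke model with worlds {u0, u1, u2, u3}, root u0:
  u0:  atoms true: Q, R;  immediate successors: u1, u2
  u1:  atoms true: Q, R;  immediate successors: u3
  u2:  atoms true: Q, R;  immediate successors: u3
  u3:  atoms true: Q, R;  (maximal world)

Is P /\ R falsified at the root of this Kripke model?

u0 ||-/- P /\ R since u0 fails P.
So the root u0 does not force P /\ R; the model is a countermodel.

Yes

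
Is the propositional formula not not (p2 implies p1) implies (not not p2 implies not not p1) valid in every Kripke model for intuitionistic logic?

Yes

This is the distribution of double negation over implication, which is intuitionistically derivable.
Assume not not (p2 implies p1) and not not p2; suppose not p1. Then p2 implies p1 would give not p2 (by contraposition), contradicting not not p2; so not (p2 implies p1), contradicting not not (p2 implies p1). Hence not not p1.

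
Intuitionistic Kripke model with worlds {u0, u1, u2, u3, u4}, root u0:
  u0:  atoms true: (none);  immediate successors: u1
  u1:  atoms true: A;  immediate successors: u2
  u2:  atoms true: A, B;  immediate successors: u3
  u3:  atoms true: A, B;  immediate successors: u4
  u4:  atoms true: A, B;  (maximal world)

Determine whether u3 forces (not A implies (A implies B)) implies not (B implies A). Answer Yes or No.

No

u3 does not force (not A implies (A implies B)) implies not (B implies A): already at u3 itself, u3 forces not A implies (A implies B) but u3 does not force not (B implies A).
u3 does not force not (B implies A) since u3 is accessible from u3 and u3 forces B implies A.
u3 forces B implies A: every world accessible from u3 that forces B (namely u3, u4) also forces A.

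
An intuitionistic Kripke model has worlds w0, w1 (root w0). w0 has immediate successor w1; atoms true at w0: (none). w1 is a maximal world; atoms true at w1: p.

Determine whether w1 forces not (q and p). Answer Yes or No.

Yes

w1 forces not (q and p): no world accessible from w1 forces q and p.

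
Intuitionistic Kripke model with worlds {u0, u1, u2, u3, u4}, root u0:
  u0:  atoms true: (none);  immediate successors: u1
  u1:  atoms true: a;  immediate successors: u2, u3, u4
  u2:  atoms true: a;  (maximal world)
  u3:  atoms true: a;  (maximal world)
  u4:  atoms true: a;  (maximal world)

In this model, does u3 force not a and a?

u3 does not force not a and a since u3 fails not a.

No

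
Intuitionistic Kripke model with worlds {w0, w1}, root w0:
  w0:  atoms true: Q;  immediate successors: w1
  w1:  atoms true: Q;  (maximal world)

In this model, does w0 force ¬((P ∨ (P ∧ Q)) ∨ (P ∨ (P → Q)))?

No

w0 ⊮ ¬((P ∨ (P ∧ Q)) ∨ (P ∨ (P → Q))) since w0 is accessible from w0 and w0 ⊩ (P ∨ (P ∧ Q)) ∨ (P ∨ (P → Q)).
w0 ⊩ (P ∨ (P ∧ Q)) ∨ (P ∨ (P → Q)) via the disjunct P ∨ (P → Q).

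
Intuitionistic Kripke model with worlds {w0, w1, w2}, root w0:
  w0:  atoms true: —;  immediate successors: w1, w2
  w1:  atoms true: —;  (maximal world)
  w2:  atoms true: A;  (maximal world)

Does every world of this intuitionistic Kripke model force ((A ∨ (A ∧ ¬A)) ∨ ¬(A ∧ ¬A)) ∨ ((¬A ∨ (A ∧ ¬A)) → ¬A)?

Yes

w0 ⊩ ((A ∨ (A ∧ ¬A)) ∨ ¬(A ∧ ¬A)) ∨ ((¬A ∨ (A ∧ ¬A)) → ¬A) via the disjunct (A ∨ (A ∧ ¬A)) ∨ ¬(A ∧ ¬A).
Since the root w0 forces ((A ∨ (A ∧ ¬A)) ∨ ¬(A ∧ ¬A)) ∨ ((¬A ∨ (A ∧ ¬A)) → ¬A) and forcing is persistent (monotone upward), every world forces it.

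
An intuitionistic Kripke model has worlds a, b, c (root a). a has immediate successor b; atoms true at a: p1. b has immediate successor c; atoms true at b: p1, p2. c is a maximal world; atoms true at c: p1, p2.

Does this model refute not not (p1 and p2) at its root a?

a forces not not (p1 and p2): no world accessible from a forces not (p1 and p2).
So the root a forces not not (p1 and p2); the model is not a countermodel.

No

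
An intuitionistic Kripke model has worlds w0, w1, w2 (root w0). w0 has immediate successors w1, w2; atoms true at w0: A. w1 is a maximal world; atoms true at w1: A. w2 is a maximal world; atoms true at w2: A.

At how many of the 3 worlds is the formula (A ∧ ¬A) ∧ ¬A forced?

0

w0: does not force it — w0 ⊮ (A ∧ ¬A) ∧ ¬A since w0 fails A ∧ ¬A.
w1: does not force it — w1 ⊮ (A ∧ ¬A) ∧ ¬A since w1 fails A ∧ ¬A.
w2: does not force it — w2 ⊮ (A ∧ ¬A) ∧ ¬A since w2 fails A ∧ ¬A.
Worlds forcing the formula: { }.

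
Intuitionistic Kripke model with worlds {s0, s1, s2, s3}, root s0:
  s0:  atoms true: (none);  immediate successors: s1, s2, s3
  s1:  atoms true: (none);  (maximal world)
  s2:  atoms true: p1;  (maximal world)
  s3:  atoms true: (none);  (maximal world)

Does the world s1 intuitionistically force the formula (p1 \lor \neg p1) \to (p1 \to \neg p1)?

Yes

s1 \Vdash (p1 \lor \neg p1) \to (p1 \to \neg p1): every world accessible from s1 that forces p1 \lor \neg p1 (namely s1) also forces p1 \to \neg p1.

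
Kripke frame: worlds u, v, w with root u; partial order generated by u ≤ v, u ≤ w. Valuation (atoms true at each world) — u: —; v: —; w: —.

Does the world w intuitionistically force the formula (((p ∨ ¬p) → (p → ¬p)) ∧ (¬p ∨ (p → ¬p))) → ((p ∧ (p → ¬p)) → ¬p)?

Yes

w ⊩ (((p ∨ ¬p) → (p → ¬p)) ∧ (¬p ∨ (p → ¬p))) → ((p ∧ (p → ¬p)) → ¬p): every world accessible from w that forces ((p ∨ ¬p) → (p → ¬p)) ∧ (¬p ∨ (p → ¬p)) (namely w) also forces (p ∧ (p → ¬p)) → ¬p.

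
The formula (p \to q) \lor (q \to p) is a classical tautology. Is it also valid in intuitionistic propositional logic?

No

This is the Gödel–Dummett linearity axiom, which is not intuitionistically valid.
A Kripke countermodel: worlds 0, 1, 2; order generated by 0 \le 1, 0 \le 2; atoms true at each world — 0:{}; 1:{p}; 2:{q}.
0 \nVdash (p \to q) \lor (q \to p): neither disjunct is forced at 0.
0 \nVdash p \to q: at the accessible world 1, 1 \Vdash p but 1 \nVdash q.
1 lacks atom q, so 1 \nVdash q.
So the root 0 does not force the formula.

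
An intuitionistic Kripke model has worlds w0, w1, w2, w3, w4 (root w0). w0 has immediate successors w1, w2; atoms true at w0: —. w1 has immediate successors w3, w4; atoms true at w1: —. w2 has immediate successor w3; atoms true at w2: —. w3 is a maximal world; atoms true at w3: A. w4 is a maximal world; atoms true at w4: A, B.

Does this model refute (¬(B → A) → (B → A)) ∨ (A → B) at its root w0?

w0 ⊩ (¬(B → A) → (B → A)) ∨ (A → B) via the disjunct ¬(B → A) → (B → A).
So the root w0 forces (¬(B → A) → (B → A)) ∨ (A → B); the model is not a countermodel.

No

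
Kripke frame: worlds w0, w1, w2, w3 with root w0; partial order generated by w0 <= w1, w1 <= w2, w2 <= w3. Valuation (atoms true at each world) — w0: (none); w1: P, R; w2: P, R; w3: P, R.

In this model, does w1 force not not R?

w1 forces not not R: no world accessible from w1 forces not R.

Yes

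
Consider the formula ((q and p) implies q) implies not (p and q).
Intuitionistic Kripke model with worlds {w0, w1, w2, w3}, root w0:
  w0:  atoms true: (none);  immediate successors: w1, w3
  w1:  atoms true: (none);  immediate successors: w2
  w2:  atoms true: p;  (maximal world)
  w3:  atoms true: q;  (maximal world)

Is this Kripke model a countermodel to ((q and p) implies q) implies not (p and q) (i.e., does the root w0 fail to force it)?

No

w0 forces ((q and p) implies q) implies not (p and q): every world accessible from w0 that forces (q and p) implies q (namely w0, w1, w2, w3) also forces not (p and q).
So the root w0 forces ((q and p) implies q) implies not (p and q); the model is not a countermodel.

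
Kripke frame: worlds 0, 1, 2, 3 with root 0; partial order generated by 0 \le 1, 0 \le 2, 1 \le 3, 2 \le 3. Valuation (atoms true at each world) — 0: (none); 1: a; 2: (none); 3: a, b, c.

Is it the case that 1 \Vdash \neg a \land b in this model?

1 \nVdash \neg a \land b since 1 fails \neg a.

No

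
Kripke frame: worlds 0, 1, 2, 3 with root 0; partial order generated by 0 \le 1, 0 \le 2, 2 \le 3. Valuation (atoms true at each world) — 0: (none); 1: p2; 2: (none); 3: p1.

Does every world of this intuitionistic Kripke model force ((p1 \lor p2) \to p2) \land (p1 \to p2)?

No

Not every world: 0 \nVdash ((p1 \lor p2) \to p2) \land (p1 \to p2).
0 \nVdash ((p1 \lor p2) \to p2) \land (p1 \to p2) since 0 fails (p1 \lor p2) \to p2.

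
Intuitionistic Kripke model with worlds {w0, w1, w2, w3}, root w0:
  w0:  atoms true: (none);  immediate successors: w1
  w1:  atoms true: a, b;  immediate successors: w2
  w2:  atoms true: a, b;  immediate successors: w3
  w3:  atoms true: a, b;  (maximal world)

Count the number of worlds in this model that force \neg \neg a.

4

w0: forces it.
w1: forces it.
w2: forces it.
w3: forces it.
Worlds forcing the formula: {w0, w1, w2, w3}.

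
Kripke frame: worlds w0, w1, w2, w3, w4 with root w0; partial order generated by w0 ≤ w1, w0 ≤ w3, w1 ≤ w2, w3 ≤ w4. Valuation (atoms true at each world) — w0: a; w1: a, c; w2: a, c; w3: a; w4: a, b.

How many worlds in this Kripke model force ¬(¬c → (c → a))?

0

w0: does not force it — w0 ⊮ ¬(¬c → (c → a)) since w0 is accessible from w0 and w0 ⊩ ¬c → (c → a).
w1: does not force it.
w2: does not force it.
w3: does not force it.
w4: does not force it.
Worlds forcing the formula: { }.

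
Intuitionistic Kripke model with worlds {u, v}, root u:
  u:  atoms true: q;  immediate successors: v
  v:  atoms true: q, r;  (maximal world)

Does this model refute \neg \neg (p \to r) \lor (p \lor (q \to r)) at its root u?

No

u \Vdash \neg \neg (p \to r) \lor (p \lor (q \to r)) via the disjunct \neg \neg (p \to r).
So the root u forces \neg \neg (p \to r) \lor (p \lor (q \to r)); the model is not a countermodel.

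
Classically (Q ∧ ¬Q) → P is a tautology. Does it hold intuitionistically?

Yes

This is an instance of ex falso quodlibet, which is intuitionistically derivable.
No world can force both Q and ¬Q, so the antecedent Q ∧ ¬Q is never forced and the implication holds vacuously at every world.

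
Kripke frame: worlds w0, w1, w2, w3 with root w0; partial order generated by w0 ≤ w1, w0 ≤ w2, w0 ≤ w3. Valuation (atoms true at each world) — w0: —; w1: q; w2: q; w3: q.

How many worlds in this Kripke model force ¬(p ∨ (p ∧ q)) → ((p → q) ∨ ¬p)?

w0: forces it.
w1: forces it.
w2: forces it.
w3: forces it.
Worlds forcing the formula: {w0, w1, w2, w3}.

4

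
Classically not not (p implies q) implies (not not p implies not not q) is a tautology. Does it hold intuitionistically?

This is the distribution of double negation over implication, which is intuitionistically derivable.
Assume not not (p implies q) and not not p; suppose not q. Then p implies q would give not p (by contraposition), contradicting not not p; so not (p implies q), contradicting not not (p implies q). Hence not not q.

Yes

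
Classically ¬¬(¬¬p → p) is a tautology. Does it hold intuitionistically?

Yes

This is the double negation of double-negation elimination, which is intuitionistically derivable.
By Glivenko's theorem the double negation of any classical propositional tautology is intuitionistically provable; ¬¬p → p is classically a tautology.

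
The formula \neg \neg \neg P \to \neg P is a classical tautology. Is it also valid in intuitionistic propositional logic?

This is triple-negation reduction, which is intuitionistically derivable.
Assume \neg \neg \neg P and suppose P. Then \neg \neg P (double-negation introduction), contradicting \neg \neg \neg P. So \neg P.

Yes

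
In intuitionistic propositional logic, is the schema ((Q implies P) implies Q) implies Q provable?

No

This is Peirce's law, which is not intuitionistically valid.
A Kripke countermodel: worlds u, v; order generated by u <= v; atoms true at each world — u:{}; v:{Q}.
u does not force ((Q implies P) implies Q) implies Q: already at u itself, u forces (Q implies P) implies Q but u does not force Q.
u lacks atom Q, so u does not force Q.
So the root u does not force the formula.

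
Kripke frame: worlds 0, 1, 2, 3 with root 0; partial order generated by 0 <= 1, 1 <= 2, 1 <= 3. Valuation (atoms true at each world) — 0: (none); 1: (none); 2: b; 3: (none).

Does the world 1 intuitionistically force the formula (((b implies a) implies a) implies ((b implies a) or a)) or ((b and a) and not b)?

No

1 does not force (((b implies a) implies a) implies ((b implies a) or a)) or ((b and a) and not b): neither disjunct is forced at 1.
1 does not force ((b implies a) implies a) implies ((b implies a) or a): at the accessible world 2, 2 forces (b implies a) implies a but 2 does not force (b implies a) or a.
2 does not force (b implies a) or a: neither disjunct is forced at 2.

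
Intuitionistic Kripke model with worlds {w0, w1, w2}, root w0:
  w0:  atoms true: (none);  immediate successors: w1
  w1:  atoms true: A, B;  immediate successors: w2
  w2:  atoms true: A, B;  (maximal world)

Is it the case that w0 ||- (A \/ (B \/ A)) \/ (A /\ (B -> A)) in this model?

No

w0 ||-/- (A \/ (B \/ A)) \/ (A /\ (B -> A)): neither disjunct is forced at w0.
w0 ||-/- A \/ (B \/ A): neither disjunct is forced at w0.
w0 lacks atom A, so w0 ||-/- A.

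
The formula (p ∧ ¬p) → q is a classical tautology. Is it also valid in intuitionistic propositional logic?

Yes

This is an instance of ex falso quodlibet, which is intuitionistically derivable.
No world can force both p and ¬p, so the antecedent p ∧ ¬p is never forced and the implication holds vacuously at every world.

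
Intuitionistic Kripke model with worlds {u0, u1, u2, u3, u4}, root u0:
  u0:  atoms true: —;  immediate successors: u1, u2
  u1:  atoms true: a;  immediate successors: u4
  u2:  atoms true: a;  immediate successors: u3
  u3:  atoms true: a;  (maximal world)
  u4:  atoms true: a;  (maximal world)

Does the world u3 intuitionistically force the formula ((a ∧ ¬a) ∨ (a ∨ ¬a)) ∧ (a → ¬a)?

u3 ⊮ ((a ∧ ¬a) ∨ (a ∨ ¬a)) ∧ (a → ¬a) since u3 fails a → ¬a.

No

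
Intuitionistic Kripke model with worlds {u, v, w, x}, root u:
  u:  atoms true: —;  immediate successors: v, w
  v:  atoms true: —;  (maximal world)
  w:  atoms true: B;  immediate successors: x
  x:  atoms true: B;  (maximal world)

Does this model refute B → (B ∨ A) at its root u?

No

u ⊩ B → (B ∨ A): every world accessible from u that forces B (namely w, x) also forces B ∨ A.
So the root u forces B → (B ∨ A); the model is not a countermodel.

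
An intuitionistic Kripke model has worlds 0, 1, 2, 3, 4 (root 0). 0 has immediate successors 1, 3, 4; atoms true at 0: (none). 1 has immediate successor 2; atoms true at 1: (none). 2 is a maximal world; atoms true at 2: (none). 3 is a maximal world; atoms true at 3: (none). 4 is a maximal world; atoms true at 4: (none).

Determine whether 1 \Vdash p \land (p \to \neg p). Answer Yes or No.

No

1 \nVdash p \land (p \to \neg p) since 1 fails p.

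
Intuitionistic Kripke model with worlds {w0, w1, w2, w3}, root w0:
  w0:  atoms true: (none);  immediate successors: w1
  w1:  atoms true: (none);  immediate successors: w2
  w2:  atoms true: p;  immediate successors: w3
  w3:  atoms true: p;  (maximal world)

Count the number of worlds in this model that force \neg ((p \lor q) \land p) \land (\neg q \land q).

0

w0: does not force it — w0 \nVdash \neg ((p \lor q) \land p) \land (\neg q \land q) since w0 fails \neg ((p \lor q) \land p).
w1: does not force it — w1 \nVdash \neg ((p \lor q) \land p) \land (\neg q \land q) since w1 fails \neg ((p \lor q) \land p).
w2: does not force it.
w3: does not force it.
Worlds forcing the formula: { }.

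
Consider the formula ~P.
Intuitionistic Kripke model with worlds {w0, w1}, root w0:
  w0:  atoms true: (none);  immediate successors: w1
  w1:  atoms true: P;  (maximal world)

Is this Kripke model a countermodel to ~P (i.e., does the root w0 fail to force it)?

w0 ||-/- ~P since w1 is accessible from w0 and w1 ||- P.
So the root w0 does not force ~P; the model is a countermodel.

Yes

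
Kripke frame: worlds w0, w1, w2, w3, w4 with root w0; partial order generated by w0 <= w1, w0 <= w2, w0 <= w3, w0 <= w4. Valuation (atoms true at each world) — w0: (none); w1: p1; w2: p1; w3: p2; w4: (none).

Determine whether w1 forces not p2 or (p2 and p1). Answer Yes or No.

w1 forces not p2 or (p2 and p1) via the disjunct not p2.

Yes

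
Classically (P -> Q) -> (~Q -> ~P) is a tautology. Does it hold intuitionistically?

Yes

This is the forward direction of contraposition, which is intuitionistically derivable.
Assume P -> Q and ~Q. If P held then Q would follow, contradicting ~Q; so ~P.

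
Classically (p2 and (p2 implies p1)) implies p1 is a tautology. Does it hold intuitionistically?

This is modus ponens in implicational form, which is intuitionistically derivable.
If a world forces p2 and p2 implies p1, then applying the implication at that world (which is accessible from itself) gives p1.

Yes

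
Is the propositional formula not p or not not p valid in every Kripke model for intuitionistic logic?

No

This is the weak law of excluded middle, which is not intuitionistically valid.
A Kripke countermodel: worlds w0, w1, w2; order generated by w0 <= w1, w0 <= w2; atoms true at each world — w0:{}; w1:{p}; w2:{}.
w0 does not force not p or not not p: neither disjunct is forced at w0.
w0 does not force not p since w1 is accessible from w0 and w1 forces p.
So the root w0 does not force the formula.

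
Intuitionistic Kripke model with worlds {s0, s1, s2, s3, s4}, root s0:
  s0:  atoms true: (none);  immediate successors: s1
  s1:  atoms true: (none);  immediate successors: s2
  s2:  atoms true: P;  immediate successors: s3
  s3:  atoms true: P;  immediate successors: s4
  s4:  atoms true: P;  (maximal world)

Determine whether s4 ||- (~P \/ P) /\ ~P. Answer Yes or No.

s4 ||-/- (~P \/ P) /\ ~P since s4 fails ~P.

No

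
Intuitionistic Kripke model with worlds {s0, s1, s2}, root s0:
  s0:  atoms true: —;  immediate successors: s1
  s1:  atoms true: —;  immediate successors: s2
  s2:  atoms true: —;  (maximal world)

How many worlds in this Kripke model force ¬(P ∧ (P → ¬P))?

s0: forces it.
s1: forces it.
s2: forces it.
Worlds forcing the formula: {s0, s1, s2}.

3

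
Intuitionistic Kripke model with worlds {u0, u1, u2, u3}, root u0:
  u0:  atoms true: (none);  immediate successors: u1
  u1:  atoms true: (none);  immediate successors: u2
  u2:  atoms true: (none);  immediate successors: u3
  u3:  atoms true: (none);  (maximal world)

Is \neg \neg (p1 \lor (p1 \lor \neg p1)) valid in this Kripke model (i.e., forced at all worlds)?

u0 \Vdash \neg \neg (p1 \lor (p1 \lor \neg p1)): no world accessible from u0 forces \neg (p1 \lor (p1 \lor \neg p1)).
Since the root u0 forces \neg \neg (p1 \lor (p1 \lor \neg p1)) and forcing is persistent (monotone upward), every world forces it.

Yes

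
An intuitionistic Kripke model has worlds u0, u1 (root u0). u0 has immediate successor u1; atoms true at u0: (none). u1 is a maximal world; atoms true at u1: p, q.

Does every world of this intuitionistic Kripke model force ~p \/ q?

No

Not every world: u0 ||-/- ~p \/ q.
u0 ||-/- ~p \/ q: neither disjunct is forced at u0.
u0 ||-/- ~p since u1 is accessible from u0 and u1 ||- p.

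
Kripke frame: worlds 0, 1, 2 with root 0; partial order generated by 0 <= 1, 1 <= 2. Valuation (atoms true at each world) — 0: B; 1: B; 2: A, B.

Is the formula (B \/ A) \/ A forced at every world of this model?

0 ||- (B \/ A) \/ A via the disjunct B \/ A.
Since the root 0 forces (B \/ A) \/ A and forcing is persistent (monotone upward), every world forces it.

Yes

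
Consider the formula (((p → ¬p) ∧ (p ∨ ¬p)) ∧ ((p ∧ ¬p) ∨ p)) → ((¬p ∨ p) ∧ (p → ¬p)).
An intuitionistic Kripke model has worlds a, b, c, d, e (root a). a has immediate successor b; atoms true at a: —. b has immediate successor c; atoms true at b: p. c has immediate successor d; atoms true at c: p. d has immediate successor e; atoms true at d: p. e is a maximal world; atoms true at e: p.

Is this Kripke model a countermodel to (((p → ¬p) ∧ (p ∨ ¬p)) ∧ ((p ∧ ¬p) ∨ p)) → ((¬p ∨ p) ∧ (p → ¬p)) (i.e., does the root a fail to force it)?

a ⊩ (((p → ¬p) ∧ (p ∨ ¬p)) ∧ ((p ∧ ¬p) ∨ p)) → ((¬p ∨ p) ∧ (p → ¬p)) vacuously: no world accessible from a forces the antecedent ((p → ¬p) ∧ (p ∨ ¬p)) ∧ ((p ∧ ¬p) ∨ p).
So the root a forces (((p → ¬p) ∧ (p ∨ ¬p)) ∧ ((p ∧ ¬p) ∨ p)) → ((¬p ∨ p) ∧ (p → ¬p)); the model is not a countermodel.

No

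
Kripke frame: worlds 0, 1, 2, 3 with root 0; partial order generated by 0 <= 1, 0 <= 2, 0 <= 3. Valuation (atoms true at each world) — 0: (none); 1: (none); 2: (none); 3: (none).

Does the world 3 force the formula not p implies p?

3 does not force not p implies p: already at 3 itself, 3 forces not p but 3 does not force p.
3 lacks atom p, so 3 does not force p.

No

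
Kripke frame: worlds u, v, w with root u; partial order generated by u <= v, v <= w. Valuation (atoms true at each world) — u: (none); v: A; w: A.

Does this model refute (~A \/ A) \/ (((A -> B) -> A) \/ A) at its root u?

u ||- (~A \/ A) \/ (((A -> B) -> A) \/ A) via the disjunct ((A -> B) -> A) \/ A.
So the root u forces (~A \/ A) \/ (((A -> B) -> A) \/ A); the model is not a countermodel.

No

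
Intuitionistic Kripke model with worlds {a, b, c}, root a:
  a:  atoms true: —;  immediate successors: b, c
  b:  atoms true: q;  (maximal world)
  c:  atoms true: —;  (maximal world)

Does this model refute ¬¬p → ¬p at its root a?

a ⊩ ¬¬p → ¬p vacuously: no world accessible from a forces the antecedent ¬¬p.
So the root a forces ¬¬p → ¬p; the model is not a countermodel.

No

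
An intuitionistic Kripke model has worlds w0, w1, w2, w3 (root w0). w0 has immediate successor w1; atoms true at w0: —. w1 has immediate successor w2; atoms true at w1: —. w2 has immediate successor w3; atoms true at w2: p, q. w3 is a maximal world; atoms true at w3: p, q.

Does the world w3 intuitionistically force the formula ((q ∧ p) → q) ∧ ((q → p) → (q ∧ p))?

w3 ⊩ ((q ∧ p) → q) ∧ ((q → p) → (q ∧ p)) since w3 forces both conjuncts.

Yes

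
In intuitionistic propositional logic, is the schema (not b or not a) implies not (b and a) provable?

Yes

This is a constructively valid De Morgan direction (disjunction of negations to negated conjunction), which is intuitionistically derivable.
If not b holds at a world then no accessible world forces b, hence none forces b and a; likewise for not a.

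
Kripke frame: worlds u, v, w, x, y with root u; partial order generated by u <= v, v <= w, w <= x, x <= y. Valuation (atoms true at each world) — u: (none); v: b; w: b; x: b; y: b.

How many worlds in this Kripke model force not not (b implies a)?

u: does not force it — u does not force not not (b implies a) since u is accessible from u and u forces not (b implies a).
v: does not force it — v does not force not not (b implies a) since v is accessible from v and v forces not (b implies a).
w: does not force it — w does not force not not (b implies a) since w is accessible from w and w forces not (b implies a).
x: does not force it.
y: does not force it.
Worlds forcing the formula: { }.

0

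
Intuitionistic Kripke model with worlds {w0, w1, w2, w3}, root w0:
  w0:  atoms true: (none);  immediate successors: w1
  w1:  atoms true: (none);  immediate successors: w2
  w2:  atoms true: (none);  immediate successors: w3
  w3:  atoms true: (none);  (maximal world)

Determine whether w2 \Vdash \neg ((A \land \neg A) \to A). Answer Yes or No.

No

w2 \nVdash \neg ((A \land \neg A) \to A) since w2 is accessible from w2 and w2 \Vdash (A \land \neg A) \to A.
w2 \Vdash (A \land \neg A) \to A vacuously: no world accessible from w2 forces the antecedent A \land \neg A.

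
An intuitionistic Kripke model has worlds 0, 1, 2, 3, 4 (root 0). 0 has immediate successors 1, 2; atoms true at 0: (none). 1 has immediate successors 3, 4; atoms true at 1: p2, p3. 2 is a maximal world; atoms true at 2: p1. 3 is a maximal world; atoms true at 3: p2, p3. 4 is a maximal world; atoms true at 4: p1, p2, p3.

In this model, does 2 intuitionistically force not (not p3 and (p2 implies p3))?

No

2 does not force not (not p3 and (p2 implies p3)) since 2 is accessible from 2 and 2 forces not p3 and (p2 implies p3).
2 forces not p3 and (p2 implies p3) since 2 forces both conjuncts.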